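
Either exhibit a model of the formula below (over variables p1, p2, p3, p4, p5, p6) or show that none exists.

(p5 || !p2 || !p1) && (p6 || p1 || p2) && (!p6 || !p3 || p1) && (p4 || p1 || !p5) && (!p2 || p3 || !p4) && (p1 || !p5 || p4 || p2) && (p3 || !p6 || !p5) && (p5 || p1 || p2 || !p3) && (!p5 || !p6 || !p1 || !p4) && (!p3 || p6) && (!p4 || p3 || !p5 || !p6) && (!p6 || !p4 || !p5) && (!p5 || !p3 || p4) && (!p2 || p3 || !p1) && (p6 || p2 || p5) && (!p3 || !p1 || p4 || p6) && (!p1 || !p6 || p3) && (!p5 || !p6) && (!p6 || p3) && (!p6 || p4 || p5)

Suppose p3 = true.
From the singleton clause (p6), p6 = true.
From the singleton clause (p1), p1 = true.
From the singleton clause (!p5), p5 = false.
From the singleton clause (!p2), p2 = false.
From the singleton clause (p4), p4 = true.
This assignment satisfies each clause.

p1: true, p2: false, p3: true, p4: true, p5: false, p6: true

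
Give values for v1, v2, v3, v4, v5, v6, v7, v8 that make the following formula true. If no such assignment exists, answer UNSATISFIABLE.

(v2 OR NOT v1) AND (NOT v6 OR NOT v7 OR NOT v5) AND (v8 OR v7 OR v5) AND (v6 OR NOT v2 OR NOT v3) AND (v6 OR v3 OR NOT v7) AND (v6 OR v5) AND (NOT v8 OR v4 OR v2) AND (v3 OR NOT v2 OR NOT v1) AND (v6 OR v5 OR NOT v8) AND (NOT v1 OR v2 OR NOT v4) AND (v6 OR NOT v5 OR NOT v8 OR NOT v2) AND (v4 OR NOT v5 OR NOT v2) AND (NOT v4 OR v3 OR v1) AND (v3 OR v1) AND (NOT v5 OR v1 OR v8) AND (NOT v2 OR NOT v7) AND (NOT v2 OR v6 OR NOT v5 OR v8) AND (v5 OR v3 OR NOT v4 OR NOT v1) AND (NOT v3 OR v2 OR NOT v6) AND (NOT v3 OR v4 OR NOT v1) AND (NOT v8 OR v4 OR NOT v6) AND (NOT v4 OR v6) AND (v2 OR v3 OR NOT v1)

Try v2 = true.
(NOT v7) alone gives v7 = false.
Try v8 = false.
(v5) alone gives v5 = true.
(v4) alone gives v4 = true.
(v1) alone gives v1 = true.
(v3) alone gives v3 = true.
(v6) alone gives v6 = true.
Every clause now holds.

v1=true,  v2=true,  v3=true,  v4=true,  v5=true,  v6=true,  v7=false,  v8=false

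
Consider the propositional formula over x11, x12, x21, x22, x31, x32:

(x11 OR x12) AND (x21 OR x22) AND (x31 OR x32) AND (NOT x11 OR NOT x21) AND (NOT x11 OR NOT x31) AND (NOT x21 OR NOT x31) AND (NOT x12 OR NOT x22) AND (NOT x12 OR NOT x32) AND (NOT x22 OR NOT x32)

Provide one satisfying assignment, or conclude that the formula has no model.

UNSATISFIABLE

Case x11 = true:
(NOT x21) alone gives x21 = false.
(x22) alone gives x22 = true.
(NOT x31) alone gives x31 = false.
(x32) alone gives x32 = true.
Now (NOT x32) is unsatisfied and unit — conflict.
Undo x11 and try x11 = false.
(x12) alone gives x12 = true.
(NOT x22) alone gives x22 = false.
(x21) alone gives x21 = true.
(NOT x31) alone gives x31 = false.
(x32) alone gives x32 = true.
Now (NOT x32) is unsatisfied and unit — conflict.
Neither x11 = true nor x11 = false works.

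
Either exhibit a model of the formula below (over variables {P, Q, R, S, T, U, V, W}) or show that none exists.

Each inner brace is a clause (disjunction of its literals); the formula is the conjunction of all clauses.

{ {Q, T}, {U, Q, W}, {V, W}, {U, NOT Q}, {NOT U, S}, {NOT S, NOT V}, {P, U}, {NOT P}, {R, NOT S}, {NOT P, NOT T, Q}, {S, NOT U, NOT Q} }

Unit clause (NOT P) forces P = false.
Unit clause (U) forces U = true.
Unit clause (S) forces S = true.
Unit clause (NOT V) forces V = false.
Unit clause (W) forces W = true.
Unit clause (R) forces R = true.
Case Q = false:
Unit clause (T) forces T = true.
All clauses are satisfied.

P ↦ false, Q ↦ false, R ↦ true, S ↦ true, T ↦ true, U ↦ true, V ↦ false, W ↦ true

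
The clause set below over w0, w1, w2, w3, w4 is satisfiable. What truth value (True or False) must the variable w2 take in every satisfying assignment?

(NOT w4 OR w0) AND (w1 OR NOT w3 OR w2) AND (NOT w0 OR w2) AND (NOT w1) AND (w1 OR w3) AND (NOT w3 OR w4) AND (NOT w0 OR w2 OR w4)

True

Suppose w2 = false.
Unit clause (NOT w0) forces w0 = false.
Unit clause (NOT w4) forces w4 = false.
Unit clause (NOT w1) forces w1 = false.
Unit clause (NOT w3) forces w3 = false.
Now (w3) is unsatisfied and unit — conflict.
So every satisfying assignment has w2 = True.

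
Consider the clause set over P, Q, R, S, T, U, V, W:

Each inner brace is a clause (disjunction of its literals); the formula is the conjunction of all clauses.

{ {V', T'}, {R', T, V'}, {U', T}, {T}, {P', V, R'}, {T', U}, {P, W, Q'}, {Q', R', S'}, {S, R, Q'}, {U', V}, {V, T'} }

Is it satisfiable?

From the singleton clause (T), T = 1.
From the singleton clause (V'), V = 0.
Now (V) is unsatisfied and unit — conflict.
No assignment satisfies every clause.

No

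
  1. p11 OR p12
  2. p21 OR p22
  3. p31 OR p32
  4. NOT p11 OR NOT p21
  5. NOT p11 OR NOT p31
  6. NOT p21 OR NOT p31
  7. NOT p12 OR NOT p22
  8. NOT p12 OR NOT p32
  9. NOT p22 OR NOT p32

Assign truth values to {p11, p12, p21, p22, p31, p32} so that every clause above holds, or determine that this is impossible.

UNSATISFIABLE

Case p11 = true:
(NOT p21) alone gives p21 = false.
(p22) alone gives p22 = true.
(NOT p31) alone gives p31 = false.
(p32) alone gives p32 = true.
Now (NOT p32) is unsatisfied and unit — conflict.
So p11 must be the other value — set p11 = false.
(p12) alone gives p12 = true.
(NOT p22) alone gives p22 = false.
(p21) alone gives p21 = true.
(NOT p31) alone gives p31 = false.
(p32) alone gives p32 = true.
Now (NOT p32) is unsatisfied and unit — conflict.
Neither p11 = true nor p11 = false works.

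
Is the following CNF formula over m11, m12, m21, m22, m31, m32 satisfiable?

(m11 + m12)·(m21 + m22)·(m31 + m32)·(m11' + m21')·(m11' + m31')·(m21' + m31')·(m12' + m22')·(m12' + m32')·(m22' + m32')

No, unsatisfiable

Case m11 = 1:
The clause (m21') is unit, so m21 = 0.
The clause (m22) is unit, so m22 = 1.
The clause (m31') is unit, so m31 = 0.
The clause (m32) is unit, so m32 = 1.
Now (m32') is unsatisfied and unit — conflict.
Undo m11 and try m11 = 0.
The clause (m12) is unit, so m12 = 1.
The clause (m22') is unit, so m22 = 0.
The clause (m21) is unit, so m21 = 1.
The clause (m31') is unit, so m31 = 0.
The clause (m32) is unit, so m32 = 1.
Now (m32') is unsatisfied and unit — conflict.
Neither m11 = 1 nor m11 = 0 works.
No assignment satisfies every clause.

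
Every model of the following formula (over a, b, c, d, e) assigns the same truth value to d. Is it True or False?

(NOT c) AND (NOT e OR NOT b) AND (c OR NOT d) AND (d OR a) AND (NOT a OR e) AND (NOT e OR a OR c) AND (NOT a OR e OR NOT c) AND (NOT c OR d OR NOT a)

Suppose d = true.
The clause (NOT c) is unit, so c = false.
That conflicts with the unit clause (c).
So every satisfying assignment has d = False.

False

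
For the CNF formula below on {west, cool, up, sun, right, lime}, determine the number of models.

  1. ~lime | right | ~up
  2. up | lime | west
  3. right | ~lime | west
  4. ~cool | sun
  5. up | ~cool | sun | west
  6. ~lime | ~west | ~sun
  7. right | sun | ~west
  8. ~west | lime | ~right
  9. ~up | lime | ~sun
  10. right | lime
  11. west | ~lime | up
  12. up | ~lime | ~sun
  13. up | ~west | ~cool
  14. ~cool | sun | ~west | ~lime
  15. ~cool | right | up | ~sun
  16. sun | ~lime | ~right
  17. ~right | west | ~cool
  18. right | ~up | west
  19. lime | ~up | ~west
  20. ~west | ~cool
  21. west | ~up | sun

There are 2^6 = 64 truth assignments over (west, cool, up, sun, right, lime).
Split on lime. With lime = 1, the clauses containing lime are satisfied and ~lime drops from the rest; 1 of the 2^5 = 32 assignments to the other variables satisfy what remains.
With lime = 0, by the same count on the reduced clause set, 0 assignments work.
(One model: west=F, cool=F, up=T, sun=T, right=T, lime=T.)
Total: 1 + 0 = 1.

1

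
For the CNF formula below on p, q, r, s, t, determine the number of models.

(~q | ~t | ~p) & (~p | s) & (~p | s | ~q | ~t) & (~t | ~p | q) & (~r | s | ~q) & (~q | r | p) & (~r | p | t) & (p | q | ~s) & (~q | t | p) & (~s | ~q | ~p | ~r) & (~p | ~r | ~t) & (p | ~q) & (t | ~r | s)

There are 2^5 = 32 truth assignments over (p, q, r, s, t).
Split on r. With r = 1, the clauses containing r are satisfied and ~r drops from the rest; 2 of the 2^4 = 16 assignments to the other variables satisfy what remains.
With r = 0, by the same count on the reduced clause set, 4 assignments work.
(One model: p=F, q=F, r=F, s=F, t=F.)
Total: 2 + 4 = 6.

6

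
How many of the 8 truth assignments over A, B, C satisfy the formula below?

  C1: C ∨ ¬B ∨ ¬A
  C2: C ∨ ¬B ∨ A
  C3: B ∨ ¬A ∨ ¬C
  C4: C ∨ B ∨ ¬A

4

There are 2^3 = 8 truth assignments over (A, B, C).
Check each against the 4 clauses (columns in the order A, B, C):
  F F F  ✓ satisfies all
  F F T  ✓ satisfies all
  F T F  ✗ fails (C ∨ ¬B ∨ A)
  F T T  ✓ satisfies all
  T F F  ✗ fails (C ∨ B ∨ ¬A)
  T F T  ✗ fails (B ∨ ¬A ∨ ¬C)
  T T F  ✗ fails (C ∨ ¬B ∨ ¬A)
  T T T  ✓ satisfies all
4 of the 8 rows are models.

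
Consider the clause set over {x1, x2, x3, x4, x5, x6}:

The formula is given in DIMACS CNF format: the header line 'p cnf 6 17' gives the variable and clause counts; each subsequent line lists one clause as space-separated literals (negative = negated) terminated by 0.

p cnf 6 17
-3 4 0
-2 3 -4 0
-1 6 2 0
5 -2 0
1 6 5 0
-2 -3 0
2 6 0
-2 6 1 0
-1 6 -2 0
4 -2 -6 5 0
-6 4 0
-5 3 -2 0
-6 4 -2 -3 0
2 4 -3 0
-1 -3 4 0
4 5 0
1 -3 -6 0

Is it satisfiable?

Try x3 = False.
Try x2 = False.
The clause (x6) is unit, so x6 = True.
The clause (x4) is unit, so x4 = True.
No clause remains; x1, x5 are free.
A satisfying assignment: x1=True, x2=False, x3=False, x4=True, x5=False, x6=True.

Yes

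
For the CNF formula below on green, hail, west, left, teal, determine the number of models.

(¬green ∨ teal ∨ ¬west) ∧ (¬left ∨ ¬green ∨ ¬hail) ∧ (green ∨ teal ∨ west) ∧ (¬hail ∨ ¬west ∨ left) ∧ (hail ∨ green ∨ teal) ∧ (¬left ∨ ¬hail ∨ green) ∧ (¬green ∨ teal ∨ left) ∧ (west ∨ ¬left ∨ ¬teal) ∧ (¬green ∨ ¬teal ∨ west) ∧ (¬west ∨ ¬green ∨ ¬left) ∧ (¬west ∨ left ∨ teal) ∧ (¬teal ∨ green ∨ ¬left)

5

There are 2^5 = 32 truth assignments over (green, hail, west, left, teal).
Split on hail. With hail = True, the clauses containing hail are satisfied and ¬hail drops from the rest; 1 of the 2^4 = 16 assignments to the other variables satisfy what remains.
With hail = False, by the same count on the reduced clause set, 4 assignments work.
Total: 1 + 4 = 5.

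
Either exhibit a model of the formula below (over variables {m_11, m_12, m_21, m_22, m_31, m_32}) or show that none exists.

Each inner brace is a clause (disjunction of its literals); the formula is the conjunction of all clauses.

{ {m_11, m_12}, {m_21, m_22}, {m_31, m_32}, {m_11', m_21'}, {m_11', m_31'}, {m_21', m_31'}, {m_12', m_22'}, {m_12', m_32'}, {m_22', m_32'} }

UNSATISFIABLE

Branch on m_11: set m_11 = 1.
The clause (m_21') is unit, so m_21 = 0.
The clause (m_22) is unit, so m_22 = 1.
The clause (m_31') is unit, so m_31 = 0.
The clause (m_32) is unit, so m_32 = 1.
But (m_32') is also a unit clause — contradiction.
So m_11 must be the other value — set m_11 = 0.
The clause (m_12) is unit, so m_12 = 1.
The clause (m_22') is unit, so m_22 = 0.
The clause (m_21) is unit, so m_21 = 1.
The clause (m_31') is unit, so m_31 = 0.
The clause (m_32) is unit, so m_32 = 1.
But (m_32') is also a unit clause — contradiction.
Neither m_11 = 1 nor m_11 = 0 works.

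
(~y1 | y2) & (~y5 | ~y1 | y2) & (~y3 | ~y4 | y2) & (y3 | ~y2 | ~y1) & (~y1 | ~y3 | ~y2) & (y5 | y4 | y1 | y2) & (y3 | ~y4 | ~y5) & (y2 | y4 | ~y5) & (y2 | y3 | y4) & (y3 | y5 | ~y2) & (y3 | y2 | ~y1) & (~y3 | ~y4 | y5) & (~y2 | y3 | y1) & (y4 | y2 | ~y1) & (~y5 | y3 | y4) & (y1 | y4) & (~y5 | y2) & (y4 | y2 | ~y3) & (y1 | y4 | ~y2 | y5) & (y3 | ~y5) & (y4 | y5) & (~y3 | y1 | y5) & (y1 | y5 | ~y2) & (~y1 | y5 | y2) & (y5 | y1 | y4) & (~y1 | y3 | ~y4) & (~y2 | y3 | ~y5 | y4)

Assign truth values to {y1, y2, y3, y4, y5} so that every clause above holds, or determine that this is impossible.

Suppose y1 = 0.
Unit clause (y4) forces y4 = 1.
Suppose y3 = 1.
Unit clause (y2) forces y2 = 1.
Unit clause (y5) forces y5 = 1.
Every clause now holds.

y1: 0,  y2: 1,  y3: 1,  y4: 1,  y5: 1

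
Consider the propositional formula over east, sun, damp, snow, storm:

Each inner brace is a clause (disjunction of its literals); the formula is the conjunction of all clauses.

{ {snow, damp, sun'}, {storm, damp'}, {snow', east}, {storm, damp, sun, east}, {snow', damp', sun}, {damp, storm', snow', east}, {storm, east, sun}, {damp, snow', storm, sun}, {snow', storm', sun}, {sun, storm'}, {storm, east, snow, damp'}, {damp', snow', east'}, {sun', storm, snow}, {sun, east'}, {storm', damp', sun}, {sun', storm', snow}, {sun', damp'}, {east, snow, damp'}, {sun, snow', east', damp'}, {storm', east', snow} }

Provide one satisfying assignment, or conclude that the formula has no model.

east: 1; sun: 1; damp: 0; snow: 1; storm: 0

Case storm = 0:
(damp') alone gives damp = 0.
Case snow = 1:
(east) alone gives east = 1.
(sun) alone gives sun = 1.
This assignment satisfies each clause.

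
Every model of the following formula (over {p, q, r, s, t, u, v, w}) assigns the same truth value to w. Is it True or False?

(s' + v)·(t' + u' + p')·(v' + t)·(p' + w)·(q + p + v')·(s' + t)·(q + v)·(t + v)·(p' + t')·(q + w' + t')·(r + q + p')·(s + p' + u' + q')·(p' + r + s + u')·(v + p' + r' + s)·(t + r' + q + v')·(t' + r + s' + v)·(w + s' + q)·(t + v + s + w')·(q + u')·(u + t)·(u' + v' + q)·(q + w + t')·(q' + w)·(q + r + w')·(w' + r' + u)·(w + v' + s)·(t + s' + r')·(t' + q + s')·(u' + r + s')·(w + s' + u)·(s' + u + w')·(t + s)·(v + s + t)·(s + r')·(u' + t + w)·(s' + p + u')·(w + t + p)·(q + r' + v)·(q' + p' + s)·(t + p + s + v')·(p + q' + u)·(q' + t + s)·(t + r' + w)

Suppose w = 0.
(p') alone gives p = 0.
(q') alone gives q = 0.
(v') alone gives v = 0.
But (v) is also a unit clause — contradiction.
So every satisfying assignment has w = True.

True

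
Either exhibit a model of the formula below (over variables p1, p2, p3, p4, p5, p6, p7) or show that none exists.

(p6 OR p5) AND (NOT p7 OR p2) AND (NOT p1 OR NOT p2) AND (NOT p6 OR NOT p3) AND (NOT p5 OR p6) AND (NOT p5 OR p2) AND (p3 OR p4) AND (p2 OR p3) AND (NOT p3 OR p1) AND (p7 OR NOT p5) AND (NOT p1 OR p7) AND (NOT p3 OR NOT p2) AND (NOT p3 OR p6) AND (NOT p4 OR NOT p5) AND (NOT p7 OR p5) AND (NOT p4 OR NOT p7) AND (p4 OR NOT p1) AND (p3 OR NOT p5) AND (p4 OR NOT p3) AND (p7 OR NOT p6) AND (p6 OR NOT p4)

Suppose p6 = true.
From the singleton clause (NOT p3), p3 = false.
From the singleton clause (p4), p4 = true.
From the singleton clause (p2), p2 = true.
From the singleton clause (NOT p1), p1 = false.
From the singleton clause (NOT p5), p5 = false.
From the singleton clause (NOT p7), p7 = false.
That conflicts with the unit clause (p7).
That branch fails; take p6 = false instead.
From the singleton clause (p5), p5 = true.
That conflicts with the unit clause (NOT p5).
Neither p6 = true nor p6 = false works.

UNSATISFIABLE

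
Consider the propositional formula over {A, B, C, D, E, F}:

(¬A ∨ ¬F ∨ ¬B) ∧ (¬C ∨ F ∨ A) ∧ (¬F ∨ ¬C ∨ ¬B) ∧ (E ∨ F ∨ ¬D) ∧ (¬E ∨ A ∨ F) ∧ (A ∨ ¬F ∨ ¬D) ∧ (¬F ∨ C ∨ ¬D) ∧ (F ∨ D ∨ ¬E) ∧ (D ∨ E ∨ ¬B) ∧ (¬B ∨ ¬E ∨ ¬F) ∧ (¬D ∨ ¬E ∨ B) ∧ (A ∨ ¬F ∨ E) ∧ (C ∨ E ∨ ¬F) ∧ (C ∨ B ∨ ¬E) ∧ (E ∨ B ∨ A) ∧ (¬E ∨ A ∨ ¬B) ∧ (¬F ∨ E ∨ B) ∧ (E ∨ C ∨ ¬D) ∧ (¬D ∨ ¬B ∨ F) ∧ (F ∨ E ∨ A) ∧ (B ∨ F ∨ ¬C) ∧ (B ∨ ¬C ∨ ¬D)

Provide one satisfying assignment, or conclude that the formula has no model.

Case A = True:
Case F = False:
Case E = False:
From the singleton clause (¬D), D = False.
From the singleton clause (¬B), B = False.
From the singleton clause (¬C), C = False.
This assignment satisfies each clause.

A=True, B=False, C=False, D=False, E=False, F=False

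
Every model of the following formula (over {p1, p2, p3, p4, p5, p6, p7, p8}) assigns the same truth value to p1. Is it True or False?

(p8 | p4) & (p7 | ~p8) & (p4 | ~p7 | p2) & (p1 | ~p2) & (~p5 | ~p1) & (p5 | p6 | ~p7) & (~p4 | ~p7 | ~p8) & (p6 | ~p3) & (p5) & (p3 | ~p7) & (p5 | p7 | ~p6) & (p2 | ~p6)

Suppose p1 = 1.
The clause (~p5) is unit, so p5 = 0.
Now (p5) is unsatisfied and unit — conflict.
So every satisfying assignment has p1 = False.

False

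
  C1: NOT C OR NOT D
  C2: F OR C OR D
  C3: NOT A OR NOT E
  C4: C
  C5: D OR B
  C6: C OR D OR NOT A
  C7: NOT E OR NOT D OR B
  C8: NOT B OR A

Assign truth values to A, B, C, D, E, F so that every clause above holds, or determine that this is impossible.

From the singleton clause (C), C = true.
From the singleton clause (NOT D), D = false.
From the singleton clause (B), B = true.
From the singleton clause (A), A = true.
From the singleton clause (NOT E), E = false.
Every clause is now satisfied; F is unconstrained.

A=true; B=true; C=true; D=false; E=false; F=false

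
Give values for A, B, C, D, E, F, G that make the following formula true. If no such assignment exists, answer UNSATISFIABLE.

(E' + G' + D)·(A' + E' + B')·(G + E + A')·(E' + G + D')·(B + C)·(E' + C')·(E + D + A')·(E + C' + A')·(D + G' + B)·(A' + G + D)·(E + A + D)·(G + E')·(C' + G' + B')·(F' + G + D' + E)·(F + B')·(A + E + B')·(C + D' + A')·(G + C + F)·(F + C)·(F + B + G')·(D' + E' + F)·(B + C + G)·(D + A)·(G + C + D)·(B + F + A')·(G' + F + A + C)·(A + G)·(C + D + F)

Case B = 1:
The clause (F) is unit, so F = 1.
Case A = 0:
The clause (E) is unit, so E = 1.
The clause (C') is unit, so C = 0.
The clause (G) is unit, so G = 1.
The clause (D) is unit, so D = 1.
All clauses are satisfied.

A: 0; B: 1; C: 0; D: 1; E: 1; F: 1; G: 1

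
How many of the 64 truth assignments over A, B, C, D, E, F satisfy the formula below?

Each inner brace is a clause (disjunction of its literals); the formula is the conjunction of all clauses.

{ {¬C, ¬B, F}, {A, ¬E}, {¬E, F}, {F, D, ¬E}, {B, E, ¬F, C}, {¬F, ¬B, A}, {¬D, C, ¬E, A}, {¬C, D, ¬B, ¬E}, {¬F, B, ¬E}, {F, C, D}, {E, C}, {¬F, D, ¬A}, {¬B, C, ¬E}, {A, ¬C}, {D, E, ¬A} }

There are 2^6 = 64 truth assignments over (A, B, C, D, E, F).
Split on C. With C = True, the clauses containing C are satisfied and ¬C drops from the rest; 4 of the 2^5 = 32 assignments to the other variables satisfy what remains.
With C = False, by the same count on the reduced clause set, 0 assignments work.
Total: 4 + 0 = 4.

4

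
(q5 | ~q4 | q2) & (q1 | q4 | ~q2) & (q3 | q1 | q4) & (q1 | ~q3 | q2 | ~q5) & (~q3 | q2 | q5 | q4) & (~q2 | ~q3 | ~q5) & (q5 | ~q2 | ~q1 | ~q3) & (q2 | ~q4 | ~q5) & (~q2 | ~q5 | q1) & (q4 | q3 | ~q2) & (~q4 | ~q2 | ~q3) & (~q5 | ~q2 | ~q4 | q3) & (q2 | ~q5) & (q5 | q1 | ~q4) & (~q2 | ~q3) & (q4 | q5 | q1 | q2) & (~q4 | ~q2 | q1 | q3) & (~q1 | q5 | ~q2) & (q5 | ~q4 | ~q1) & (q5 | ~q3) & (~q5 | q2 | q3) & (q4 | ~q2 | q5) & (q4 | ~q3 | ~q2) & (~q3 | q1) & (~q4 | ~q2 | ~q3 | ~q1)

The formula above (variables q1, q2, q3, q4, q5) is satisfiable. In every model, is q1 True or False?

Suppose q1 = 0.
(~q3) alone gives q3 = 0.
(q4) alone gives q4 = 1.
(q5) alone gives q5 = 1.
(q2) alone gives q2 = 1.
Now (~q2) is unsatisfied and unit — conflict.
So every satisfying assignment has q1 = True.

True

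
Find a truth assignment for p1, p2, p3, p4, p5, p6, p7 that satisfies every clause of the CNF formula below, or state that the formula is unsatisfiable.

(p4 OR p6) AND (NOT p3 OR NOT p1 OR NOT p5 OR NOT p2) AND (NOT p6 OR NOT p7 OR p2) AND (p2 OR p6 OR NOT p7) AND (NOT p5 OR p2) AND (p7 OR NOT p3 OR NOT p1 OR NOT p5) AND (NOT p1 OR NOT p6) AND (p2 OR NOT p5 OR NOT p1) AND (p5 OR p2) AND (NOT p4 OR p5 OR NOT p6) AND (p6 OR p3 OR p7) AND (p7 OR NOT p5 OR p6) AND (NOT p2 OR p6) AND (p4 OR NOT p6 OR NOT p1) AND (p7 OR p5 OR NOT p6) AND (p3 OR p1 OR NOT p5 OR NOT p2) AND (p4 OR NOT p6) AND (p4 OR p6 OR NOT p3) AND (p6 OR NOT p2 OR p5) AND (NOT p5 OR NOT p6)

Case p4 = true:
Case p5 = false:
The clause (p2) is unit, so p2 = true.
The clause (NOT p6) is unit, so p6 = false.
But (p6) is also a unit clause — contradiction.
Undo p5 and try p5 = true.
The clause (p2) is unit, so p2 = true.
The clause (p6) is unit, so p6 = true.
But (NOT p6) is also a unit clause — contradiction.
Neither p5 = true nor p5 = false works.
Undo p4 and try p4 = false.
The clause (p6) is unit, so p6 = true.
But (NOT p6) is also a unit clause — contradiction.
Neither p4 = true nor p4 = false works.

UNSATISFIABLE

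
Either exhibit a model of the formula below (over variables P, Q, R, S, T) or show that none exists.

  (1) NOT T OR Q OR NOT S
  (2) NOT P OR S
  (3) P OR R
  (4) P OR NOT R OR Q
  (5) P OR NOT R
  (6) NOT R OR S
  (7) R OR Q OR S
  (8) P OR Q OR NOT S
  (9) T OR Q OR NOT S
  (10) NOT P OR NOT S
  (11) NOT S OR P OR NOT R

UNSATISFIABLE

Suppose P = false.
(R) alone gives R = true.
That conflicts with the unit clause (NOT R).
Undo P and try P = true.
(S) alone gives S = true.
That conflicts with the unit clause (NOT S).
Neither P = true nor P = false works.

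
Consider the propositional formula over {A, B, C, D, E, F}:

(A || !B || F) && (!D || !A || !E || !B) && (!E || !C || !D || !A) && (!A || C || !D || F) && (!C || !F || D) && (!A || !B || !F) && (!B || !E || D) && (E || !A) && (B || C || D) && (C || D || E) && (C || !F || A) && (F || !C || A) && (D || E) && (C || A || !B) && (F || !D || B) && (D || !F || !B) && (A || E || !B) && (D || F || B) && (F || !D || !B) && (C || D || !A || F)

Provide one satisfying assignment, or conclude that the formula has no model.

A=false; B=false; C=true; D=true; E=true; F=true

Case E = true:
Case B = false:
Case C = true:
Case D = true:
From the singleton clause (!A), A = false.
From the singleton clause (F), F = true.
All clauses are satisfied.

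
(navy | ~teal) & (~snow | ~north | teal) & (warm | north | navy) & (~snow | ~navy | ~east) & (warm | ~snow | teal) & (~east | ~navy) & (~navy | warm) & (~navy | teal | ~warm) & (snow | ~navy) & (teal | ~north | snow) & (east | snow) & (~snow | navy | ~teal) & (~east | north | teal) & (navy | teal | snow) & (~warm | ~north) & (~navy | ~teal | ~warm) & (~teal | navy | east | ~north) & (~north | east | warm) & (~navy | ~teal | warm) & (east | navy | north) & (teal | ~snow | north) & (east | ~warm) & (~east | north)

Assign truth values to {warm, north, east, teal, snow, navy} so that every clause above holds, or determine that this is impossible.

Case navy = 1:
From the singleton clause (~east), east = 0.
From the singleton clause (warm), warm = 1.
But (~warm) is also a unit clause — contradiction.
That branch fails; take navy = 0 instead.
From the singleton clause (~teal), teal = 0.
From the singleton clause (snow), snow = 1.
From the singleton clause (~north), north = 0.
But (north) is also a unit clause — contradiction.
Neither navy = 1 nor navy = 0 works.

UNSATISFIABLE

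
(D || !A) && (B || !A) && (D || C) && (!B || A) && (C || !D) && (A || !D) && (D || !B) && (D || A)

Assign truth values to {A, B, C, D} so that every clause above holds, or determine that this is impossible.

Suppose D = true.
The clause (C) is unit, so C = true.
The clause (A) is unit, so A = true.
The clause (B) is unit, so B = true.
Every clause now holds.

A ↦ true; B ↦ true; C ↦ true; D ↦ true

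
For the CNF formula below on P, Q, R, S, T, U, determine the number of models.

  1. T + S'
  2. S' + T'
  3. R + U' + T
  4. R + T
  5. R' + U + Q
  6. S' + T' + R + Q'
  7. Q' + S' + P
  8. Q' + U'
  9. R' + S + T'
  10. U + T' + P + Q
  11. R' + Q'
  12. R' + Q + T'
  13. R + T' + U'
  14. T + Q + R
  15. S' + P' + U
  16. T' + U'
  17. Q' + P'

There are 2^6 = 64 truth assignments over (P, Q, R, S, T, U).
Split on U. With U = 1, the clauses containing U are satisfied and U' drops from the rest; 2 of the 2^5 = 32 assignments to the other variables satisfy what remains.
With U = 0, by the same count on the reduced clause set, 2 assignments work.
Total: 2 + 2 = 4.

4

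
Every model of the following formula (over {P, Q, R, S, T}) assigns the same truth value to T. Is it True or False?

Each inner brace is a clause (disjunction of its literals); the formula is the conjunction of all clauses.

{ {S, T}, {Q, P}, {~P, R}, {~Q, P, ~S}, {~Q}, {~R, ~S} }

Suppose T = 0.
The clause (S) is unit, so S = 1.
The clause (~Q) is unit, so Q = 0.
The clause (P) is unit, so P = 1.
The clause (R) is unit, so R = 1.
That conflicts with the unit clause (~R).
So every satisfying assignment has T = True.

True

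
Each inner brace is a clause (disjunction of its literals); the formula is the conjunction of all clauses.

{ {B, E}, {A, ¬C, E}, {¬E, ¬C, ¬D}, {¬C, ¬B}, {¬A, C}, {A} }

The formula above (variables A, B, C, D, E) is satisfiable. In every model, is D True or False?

Suppose D = True.
(A) alone gives A = True.
(C) alone gives C = True.
(¬E) alone gives E = False.
(B) alone gives B = True.
Now (¬B) is unsatisfied and unit — conflict.
So every satisfying assignment has D = False.

False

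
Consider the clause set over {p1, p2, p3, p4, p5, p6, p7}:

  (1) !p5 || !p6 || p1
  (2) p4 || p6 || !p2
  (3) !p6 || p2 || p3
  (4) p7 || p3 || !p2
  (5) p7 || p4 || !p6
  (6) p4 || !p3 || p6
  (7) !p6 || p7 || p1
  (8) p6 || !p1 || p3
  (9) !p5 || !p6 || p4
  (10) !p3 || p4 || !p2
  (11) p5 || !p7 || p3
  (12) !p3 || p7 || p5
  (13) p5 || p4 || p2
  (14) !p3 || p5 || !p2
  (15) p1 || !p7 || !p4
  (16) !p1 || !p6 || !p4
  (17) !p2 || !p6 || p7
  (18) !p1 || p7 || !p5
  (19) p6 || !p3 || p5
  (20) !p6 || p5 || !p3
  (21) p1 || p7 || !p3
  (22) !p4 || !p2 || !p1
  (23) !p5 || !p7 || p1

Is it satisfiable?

Try p5 = true.
Try p6 = false.
Try p4 = false.
(!p2) alone gives p2 = false.
(!p3) alone gives p3 = false.
(!p1) alone gives p1 = false.
(!p7) alone gives p7 = false.
Every clause now holds.
A satisfying assignment: p1 ↦ false, p2 ↦ false, p3 ↦ false, p4 ↦ false, p5 ↦ true, p6 ↦ false, p7 ↦ false.

Satisfiable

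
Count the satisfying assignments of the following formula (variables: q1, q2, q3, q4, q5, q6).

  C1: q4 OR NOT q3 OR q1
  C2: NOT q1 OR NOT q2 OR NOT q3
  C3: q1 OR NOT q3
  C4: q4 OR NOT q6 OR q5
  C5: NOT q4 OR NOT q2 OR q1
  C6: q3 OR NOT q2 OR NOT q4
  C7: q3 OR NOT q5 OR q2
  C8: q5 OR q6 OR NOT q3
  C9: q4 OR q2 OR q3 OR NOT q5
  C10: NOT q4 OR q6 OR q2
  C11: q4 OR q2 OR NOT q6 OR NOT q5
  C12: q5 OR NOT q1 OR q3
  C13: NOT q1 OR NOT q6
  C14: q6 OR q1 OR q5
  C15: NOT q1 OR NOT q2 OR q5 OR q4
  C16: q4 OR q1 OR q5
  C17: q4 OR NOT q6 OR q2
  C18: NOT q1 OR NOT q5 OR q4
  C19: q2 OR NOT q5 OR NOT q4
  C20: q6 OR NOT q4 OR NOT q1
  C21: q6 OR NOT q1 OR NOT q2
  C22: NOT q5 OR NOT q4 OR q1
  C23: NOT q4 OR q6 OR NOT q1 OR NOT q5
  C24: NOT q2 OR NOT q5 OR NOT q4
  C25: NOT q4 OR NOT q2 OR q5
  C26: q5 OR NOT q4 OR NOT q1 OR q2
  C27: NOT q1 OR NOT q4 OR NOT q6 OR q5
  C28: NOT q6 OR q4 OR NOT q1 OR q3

There are 2^6 = 64 truth assignments over (q1, q2, q3, q4, q5, q6).
Split on q5. With q5 = true, the clauses containing q5 are satisfied and NOT q5 drops from the rest; 2 of the 2^5 = 32 assignments to the other variables satisfy what remains.
With q5 = false, by the same count on the reduced clause set, 1 assignment works.
(One model: q1=F, q2=F, q3=F, q4=T, q5=F, q6=T.)
Total: 2 + 1 = 3.

3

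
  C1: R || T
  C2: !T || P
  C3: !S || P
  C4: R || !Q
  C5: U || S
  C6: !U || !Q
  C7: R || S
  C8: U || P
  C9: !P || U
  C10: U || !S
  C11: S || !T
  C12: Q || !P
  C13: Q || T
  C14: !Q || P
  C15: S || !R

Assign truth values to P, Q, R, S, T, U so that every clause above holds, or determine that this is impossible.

Case R = true:
Unit clause (S) forces S = true.
Unit clause (P) forces P = true.
Unit clause (U) forces U = true.
Unit clause (!Q) forces Q = false.
But (Q) is also a unit clause — contradiction.
Undo R and try R = false.
Unit clause (T) forces T = true.
Unit clause (P) forces P = true.
Unit clause (!Q) forces Q = false.
But (Q) is also a unit clause — contradiction.
Either choice for R ends in contradiction.

UNSATISFIABLE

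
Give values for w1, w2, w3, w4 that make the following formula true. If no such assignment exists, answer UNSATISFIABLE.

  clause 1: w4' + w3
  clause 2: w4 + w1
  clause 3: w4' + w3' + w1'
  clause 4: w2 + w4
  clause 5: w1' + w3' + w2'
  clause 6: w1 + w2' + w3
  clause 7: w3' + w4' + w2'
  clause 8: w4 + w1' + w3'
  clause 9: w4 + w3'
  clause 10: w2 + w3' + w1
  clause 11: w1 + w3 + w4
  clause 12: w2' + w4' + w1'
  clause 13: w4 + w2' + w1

w1=1; w2=1; w3=0; w4=0

Branch on w4: set w4 = 0.
From the singleton clause (w1), w1 = 1.
From the singleton clause (w2), w2 = 1.
From the singleton clause (w3'), w3 = 0.
All clauses are satisfied.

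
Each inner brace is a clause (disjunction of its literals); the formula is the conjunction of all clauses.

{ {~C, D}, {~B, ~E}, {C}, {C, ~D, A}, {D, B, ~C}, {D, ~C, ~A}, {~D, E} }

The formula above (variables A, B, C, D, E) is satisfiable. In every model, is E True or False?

True

Suppose E = 0.
From the singleton clause (C), C = 1.
From the singleton clause (D), D = 1.
That conflicts with the unit clause (~D).
So every satisfying assignment has E = True.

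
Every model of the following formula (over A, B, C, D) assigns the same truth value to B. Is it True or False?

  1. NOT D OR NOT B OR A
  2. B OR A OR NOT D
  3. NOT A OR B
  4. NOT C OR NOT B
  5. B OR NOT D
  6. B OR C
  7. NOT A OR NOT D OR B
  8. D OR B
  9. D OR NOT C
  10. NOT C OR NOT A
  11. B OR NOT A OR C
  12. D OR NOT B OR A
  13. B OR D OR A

Suppose B = false.
Unit clause (NOT A) forces A = false.
Unit clause (NOT D) forces D = false.
Now (D) is unsatisfied and unit — conflict.
So every satisfying assignment has B = True.

True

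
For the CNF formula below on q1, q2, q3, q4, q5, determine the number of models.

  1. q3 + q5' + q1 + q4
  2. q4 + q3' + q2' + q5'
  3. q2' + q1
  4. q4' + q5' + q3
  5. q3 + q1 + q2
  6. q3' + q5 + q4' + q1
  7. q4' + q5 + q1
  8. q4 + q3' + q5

There are 2^5 = 32 truth assignments over (q1, q2, q3, q4, q5).
Split on q3. With q3 = 1, the clauses containing q3 are satisfied and q3' drops from the rest; 7 of the 2^4 = 16 assignments to the other variables satisfy what remains.
With q3 = 0, by the same count on the reduced clause set, 6 assignments work.
(One model: q1=F, q2=F, q3=T, q4=F, q5=T.)
Total: 7 + 6 = 13.

13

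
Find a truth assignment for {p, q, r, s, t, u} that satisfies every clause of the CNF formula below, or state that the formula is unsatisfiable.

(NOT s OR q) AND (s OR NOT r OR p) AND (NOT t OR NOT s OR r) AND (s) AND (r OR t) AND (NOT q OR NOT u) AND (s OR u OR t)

p ↦ true, q ↦ true, r ↦ true, s ↦ true, t ↦ true, u ↦ false

From the singleton clause (s), s = true.
From the singleton clause (q), q = true.
From the singleton clause (NOT u), u = false.
Try t = true.
From the singleton clause (r), r = true.
Every clause is now satisfied; p is unconstrained.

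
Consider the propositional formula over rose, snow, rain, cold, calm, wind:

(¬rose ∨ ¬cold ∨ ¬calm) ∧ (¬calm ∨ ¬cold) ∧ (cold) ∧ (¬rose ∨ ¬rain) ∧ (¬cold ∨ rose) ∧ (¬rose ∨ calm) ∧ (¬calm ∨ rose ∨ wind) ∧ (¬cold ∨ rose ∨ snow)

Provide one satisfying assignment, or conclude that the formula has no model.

The clause (cold) is unit, so cold = True.
The clause (¬calm) is unit, so calm = False.
The clause (rose) is unit, so rose = True.
But (¬rose) is also a unit clause — contradiction.

UNSATISFIABLE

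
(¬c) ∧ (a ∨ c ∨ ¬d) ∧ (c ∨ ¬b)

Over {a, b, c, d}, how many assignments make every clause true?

There are 2^4 = 16 truth assignments over (a, b, c, d).
Check each against the 3 clauses (columns in the order a, b, c, d):
  F F F F  ✓ satisfies all
  F F F T  ✗ fails (a ∨ c ∨ ¬d)
  F F T F  ✗ fails (¬c)
  F F T T  ✗ fails (¬c)
  F T F F  ✗ fails (c ∨ ¬b)
  F T F T  ✗ fails (a ∨ c ∨ ¬d)
  F T T F  ✗ fails (¬c)
  F T T T  ✗ fails (¬c)
  T F F F  ✓ satisfies all
  T F F T  ✓ satisfies all
  T F T F  ✗ fails (¬c)
  T F T T  ✗ fails (¬c)
  T T F F  ✗ fails (c ∨ ¬b)
  T T F T  ✗ fails (c ∨ ¬b)
  T T T F  ✗ fails (¬c)
  T T T T  ✗ fails (¬c)
3 of the 16 rows are models.

3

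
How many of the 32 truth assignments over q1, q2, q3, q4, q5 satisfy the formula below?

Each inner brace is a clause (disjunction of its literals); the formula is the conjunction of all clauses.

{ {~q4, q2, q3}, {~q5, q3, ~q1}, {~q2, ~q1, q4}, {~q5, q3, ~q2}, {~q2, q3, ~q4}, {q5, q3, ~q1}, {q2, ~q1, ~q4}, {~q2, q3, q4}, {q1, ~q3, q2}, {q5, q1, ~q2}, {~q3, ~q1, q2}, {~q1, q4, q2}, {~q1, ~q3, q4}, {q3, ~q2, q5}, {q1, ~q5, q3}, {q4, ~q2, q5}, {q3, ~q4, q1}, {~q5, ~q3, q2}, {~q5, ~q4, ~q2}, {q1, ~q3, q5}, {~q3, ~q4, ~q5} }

3

There are 2^5 = 32 truth assignments over (q1, q2, q3, q4, q5).
Split on q2. With q2 = 1, the clauses containing q2 are satisfied and ~q2 drops from the rest; 2 of the 2^4 = 16 assignments to the other variables satisfy what remains.
With q2 = 0, by the same count on the reduced clause set, 1 assignment works.
(One model: q1=F, q2=F, q3=F, q4=F, q5=F.)
Total: 2 + 1 = 3.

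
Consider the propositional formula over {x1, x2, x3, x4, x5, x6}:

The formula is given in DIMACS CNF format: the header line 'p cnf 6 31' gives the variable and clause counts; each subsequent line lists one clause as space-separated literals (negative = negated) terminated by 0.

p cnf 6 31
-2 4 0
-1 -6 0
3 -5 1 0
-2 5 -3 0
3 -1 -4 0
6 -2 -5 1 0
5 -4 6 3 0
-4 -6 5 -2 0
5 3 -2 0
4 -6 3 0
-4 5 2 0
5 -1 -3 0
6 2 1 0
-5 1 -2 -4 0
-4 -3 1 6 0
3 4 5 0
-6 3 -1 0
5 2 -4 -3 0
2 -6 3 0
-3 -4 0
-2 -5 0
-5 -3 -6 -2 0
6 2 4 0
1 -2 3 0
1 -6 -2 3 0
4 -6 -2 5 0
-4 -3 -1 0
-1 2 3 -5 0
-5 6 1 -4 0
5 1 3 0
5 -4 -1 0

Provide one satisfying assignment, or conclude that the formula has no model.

x1=False; x2=False; x3=True; x4=False; x5=True; x6=True

Try x2 = False.
Try x1 = False.
The clause (x6) is unit, so x6 = True.
The clause (x3) is unit, so x3 = True.
The clause (¬x4) is unit, so x4 = False.
No clause remains; x5 is free.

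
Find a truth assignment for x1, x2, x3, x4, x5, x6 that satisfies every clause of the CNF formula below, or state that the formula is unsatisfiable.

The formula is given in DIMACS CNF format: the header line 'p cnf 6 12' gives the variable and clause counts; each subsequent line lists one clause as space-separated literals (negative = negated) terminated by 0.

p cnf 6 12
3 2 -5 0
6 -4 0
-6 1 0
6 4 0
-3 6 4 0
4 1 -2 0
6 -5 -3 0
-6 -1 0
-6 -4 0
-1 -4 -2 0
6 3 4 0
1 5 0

Case x6 = True:
The clause (x1) is unit, so x1 = True.
But (¬x1) is also a unit clause — contradiction.
So x6 must be the other value — set x6 = False.
The clause (¬x4) is unit, so x4 = False.
But (x4) is also a unit clause — contradiction.
Both values of x6 lead to a conflict.

UNSATISFIABLE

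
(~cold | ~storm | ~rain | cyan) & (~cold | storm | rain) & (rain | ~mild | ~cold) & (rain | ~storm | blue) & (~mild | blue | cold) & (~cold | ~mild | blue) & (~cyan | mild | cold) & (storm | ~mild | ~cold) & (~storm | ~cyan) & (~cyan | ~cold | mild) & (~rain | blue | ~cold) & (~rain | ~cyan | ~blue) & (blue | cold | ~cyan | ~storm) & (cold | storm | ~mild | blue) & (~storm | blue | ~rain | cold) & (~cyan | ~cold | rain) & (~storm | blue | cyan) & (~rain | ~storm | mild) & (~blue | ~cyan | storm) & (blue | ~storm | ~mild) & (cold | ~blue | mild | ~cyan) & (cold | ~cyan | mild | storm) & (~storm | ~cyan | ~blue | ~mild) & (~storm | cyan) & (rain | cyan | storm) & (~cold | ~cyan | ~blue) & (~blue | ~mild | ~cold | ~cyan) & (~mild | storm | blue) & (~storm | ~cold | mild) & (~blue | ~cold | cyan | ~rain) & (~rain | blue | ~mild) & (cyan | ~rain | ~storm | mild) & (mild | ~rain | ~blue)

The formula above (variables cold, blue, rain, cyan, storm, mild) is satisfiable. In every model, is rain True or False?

True

Suppose rain = 0.
Suppose cold = 0.
Suppose storm = 0.
From the singleton clause (cyan), cyan = 1.
From the singleton clause (mild), mild = 1.
From the singleton clause (blue), blue = 1.
That conflicts with the unit clause (~blue).
So storm must be the other value — set storm = 1.
From the singleton clause (blue), blue = 1.
From the singleton clause (~cyan), cyan = 0.
That conflicts with the unit clause (cyan).
Either choice for storm ends in contradiction.
So cold must be the other value — set cold = 1.
From the singleton clause (storm), storm = 1.
From the singleton clause (~mild), mild = 0.
That conflicts with the unit clause (mild).
Either choice for cold ends in contradiction.
So every satisfying assignment has rain = True.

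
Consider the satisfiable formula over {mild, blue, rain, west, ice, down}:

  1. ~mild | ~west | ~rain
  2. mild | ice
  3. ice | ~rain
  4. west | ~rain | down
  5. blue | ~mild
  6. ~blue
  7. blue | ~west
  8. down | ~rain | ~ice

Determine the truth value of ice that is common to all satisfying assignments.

Suppose ice = 0.
The clause (mild) is unit, so mild = 1.
The clause (~rain) is unit, so rain = 0.
The clause (blue) is unit, so blue = 1.
But (~blue) is also a unit clause — contradiction.
So every satisfying assignment has ice = True.

True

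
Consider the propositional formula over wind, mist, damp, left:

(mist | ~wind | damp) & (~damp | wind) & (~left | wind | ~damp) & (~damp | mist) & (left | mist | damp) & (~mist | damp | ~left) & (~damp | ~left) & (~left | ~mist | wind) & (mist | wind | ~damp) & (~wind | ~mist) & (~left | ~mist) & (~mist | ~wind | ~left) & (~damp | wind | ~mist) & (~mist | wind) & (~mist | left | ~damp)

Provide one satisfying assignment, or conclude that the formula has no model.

Suppose damp = 0.
Suppose mist = 0.
The clause (~wind) is unit, so wind = 0.
The clause (left) is unit, so left = 1.
This assignment satisfies each clause.

wind ↦ 0,  mist ↦ 0,  damp ↦ 0,  left ↦ 1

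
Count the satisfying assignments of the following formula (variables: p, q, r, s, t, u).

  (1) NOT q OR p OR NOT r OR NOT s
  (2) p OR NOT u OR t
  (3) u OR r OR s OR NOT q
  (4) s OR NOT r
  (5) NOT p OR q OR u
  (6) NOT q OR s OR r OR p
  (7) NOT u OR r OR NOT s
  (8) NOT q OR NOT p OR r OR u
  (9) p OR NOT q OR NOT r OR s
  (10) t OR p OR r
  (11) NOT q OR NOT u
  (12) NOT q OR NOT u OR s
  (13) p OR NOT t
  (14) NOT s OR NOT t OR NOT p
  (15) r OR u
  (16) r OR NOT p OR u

5

There are 2^6 = 64 truth assignments over (p, q, r, s, t, u).
Split on u. With u = true, the clauses containing u are satisfied and NOT u drops from the rest; 3 of the 2^5 = 32 assignments to the other variables satisfy what remains.
With u = false, by the same count on the reduced clause set, 2 assignments work.
(One model: p=F, q=F, r=T, s=T, t=F, u=F.)
Total: 3 + 2 = 5.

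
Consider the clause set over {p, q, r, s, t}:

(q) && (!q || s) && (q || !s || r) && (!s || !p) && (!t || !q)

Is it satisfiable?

From the singleton clause (q), q = true.
From the singleton clause (s), s = true.
From the singleton clause (!p), p = false.
From the singleton clause (!t), t = false.
All clauses hold; r can take either value.
A satisfying assignment: p: false, q: true, r: true, s: true, t: false.

Yes, satisfiable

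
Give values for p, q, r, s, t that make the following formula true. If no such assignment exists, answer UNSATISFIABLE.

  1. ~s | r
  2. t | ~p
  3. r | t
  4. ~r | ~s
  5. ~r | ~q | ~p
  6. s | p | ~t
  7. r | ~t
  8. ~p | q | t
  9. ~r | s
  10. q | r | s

UNSATISFIABLE

Try s = 0.
Unit clause (~r) forces r = 0.
Unit clause (t) forces t = 1.
Now (~t) is unsatisfied and unit — conflict.
Undo s and try s = 1.
Unit clause (r) forces r = 1.
Now (~r) is unsatisfied and unit — conflict.
Either choice for s ends in contradiction.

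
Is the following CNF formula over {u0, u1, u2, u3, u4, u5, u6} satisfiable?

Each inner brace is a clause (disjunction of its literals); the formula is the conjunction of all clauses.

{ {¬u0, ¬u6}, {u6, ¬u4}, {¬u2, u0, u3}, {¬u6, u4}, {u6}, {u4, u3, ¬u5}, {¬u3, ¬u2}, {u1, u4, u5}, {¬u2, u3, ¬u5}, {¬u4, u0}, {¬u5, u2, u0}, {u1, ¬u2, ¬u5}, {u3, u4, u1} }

No

From the singleton clause (u6), u6 = True.
From the singleton clause (¬u0), u0 = False.
From the singleton clause (u4), u4 = True.
But (¬u4) is also a unit clause — contradiction.
No assignment satisfies every clause.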